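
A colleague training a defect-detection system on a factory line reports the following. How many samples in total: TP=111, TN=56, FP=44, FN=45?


Total = TP + TN + FP + FN
= 111 + 56 + 44 + 45
= 256
(Predicted positive: 155, predicted negative: 101)

256


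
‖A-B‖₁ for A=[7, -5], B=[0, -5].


d = |7-0| + |-5+ 5|
  = 7 + 0
  = 7

7


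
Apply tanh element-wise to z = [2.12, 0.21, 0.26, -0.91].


tanh(2.12) = 0.9716
tanh(0.21) = 0.207
tanh(0.26) = 0.2543
tanh(-0.91) = -0.7211
result = [0.9716, 0.207, 0.2543, -0.7211]

[0.9716, 0.207, 0.2543, -0.7211]


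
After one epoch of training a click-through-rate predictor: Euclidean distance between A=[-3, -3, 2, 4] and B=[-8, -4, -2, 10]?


d = √((-3+ 8)² + (-3+ 4)² + (2+ 2)² + (4-10)²)
  = √(25 + 1 + 16 + 36)
  = √78 = 8.8318

8.8318


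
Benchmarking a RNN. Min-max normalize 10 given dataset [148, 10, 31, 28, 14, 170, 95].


min=10, max=170
(10-10)/(170-10) = 0/160 = 0.0

0.0


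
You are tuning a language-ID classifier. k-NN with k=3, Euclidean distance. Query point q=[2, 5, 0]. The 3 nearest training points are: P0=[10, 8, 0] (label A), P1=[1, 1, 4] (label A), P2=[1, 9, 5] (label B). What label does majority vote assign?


d(q,P0) = 8.544  (label A)
d(q,P1) = 5.7446  (label A)
d(q,P2) = 6.4807  (label B)
Votes: A=2, B=1
Majority → A

A


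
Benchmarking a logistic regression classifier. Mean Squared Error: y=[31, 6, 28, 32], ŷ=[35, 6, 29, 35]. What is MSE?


Squared errors: (31-35)²=16, (6-6)²=0, (28-29)²=1, (32-35)²=9
Sum = 26
MSE = 26/4 = 13/2

13/2


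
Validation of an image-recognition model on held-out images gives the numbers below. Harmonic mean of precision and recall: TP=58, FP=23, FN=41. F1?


Precision = 58/81 = 0.716
Recall = 58/99 = 0.5859
F1 = 2·P·R/(P+R) = 2·TP/(2·TP+FP+FN) = 116/(116+23+41) = 116/180 = 0.6444

0.6444


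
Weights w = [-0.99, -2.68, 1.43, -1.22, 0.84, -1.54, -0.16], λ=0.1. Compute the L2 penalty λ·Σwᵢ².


‖w‖₂² = (-0.99)² + (-2.68)² + (1.43)² + (-1.22)² + (0.84)² + (-1.54)² + (-0.16)²
     = 0.9801 + 7.1824 + 2.0449 + 1.4884 + 0.7056 + 2.3716 + 0.0256
     = 14.7986
λ·‖w‖₂² = 0.1·14.7986 = 1.47986

1.47986


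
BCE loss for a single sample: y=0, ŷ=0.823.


BCE = -[y·ln(p) + (1-y)·ln(1-p)]
= -0 - 1·ln(1-0.823)
= -ln(0.177) = 1.7316

1.7316


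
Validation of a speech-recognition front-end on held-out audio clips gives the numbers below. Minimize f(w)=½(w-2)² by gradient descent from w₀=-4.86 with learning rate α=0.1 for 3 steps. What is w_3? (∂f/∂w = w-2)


step 1: grad = -4.86-2 = -6.86; w = -4.86 - 0.1·(-6.86) = -4.174
step 2: grad = -4.174-2 = -6.174; w = -4.174 - 0.1·(-6.174) = -3.5566
step 3: grad = -3.5566-2 = -5.5566; w = -3.5566 - 0.1·(-5.5566) = -3.00094

-3.00094


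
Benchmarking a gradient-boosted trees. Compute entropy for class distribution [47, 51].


Probabilities: [47/98, 51/98] ≈ [0.4796, 0.5204]
H = -((47/98)·log₂(47/98) + (51/98)·log₂(51/98))
  = 0.9988 bits

0.9988 bits


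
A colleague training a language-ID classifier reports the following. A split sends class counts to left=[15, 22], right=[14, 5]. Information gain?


Parent = [29, 27], H_parent = 0.9991
H_left = 0.974 (n=37), H_right = 0.8315 (n=19)
H_children = (37/56)·0.974 + (19/56)·0.8315 = 0.9257
IG = 0.9991 - 0.9257 = 0.0734

0.0734


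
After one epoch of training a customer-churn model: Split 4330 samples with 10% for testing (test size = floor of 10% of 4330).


Test = ⌊4330·10/100⌋ = 433
Train = 4330 - 433 = 3897

Train: 3897, Test: 433


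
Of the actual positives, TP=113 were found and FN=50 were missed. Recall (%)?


Recall = TP/(TP+FN)
= 113/(113+50)
= 113/163 = 69.33%

69.33%


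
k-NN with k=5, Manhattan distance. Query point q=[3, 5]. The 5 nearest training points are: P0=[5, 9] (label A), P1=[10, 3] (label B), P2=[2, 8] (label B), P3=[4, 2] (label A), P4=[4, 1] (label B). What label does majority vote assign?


d(q,P0) = 6  (label A)
d(q,P1) = 9  (label B)
d(q,P2) = 4  (label B)
d(q,P3) = 4  (label A)
d(q,P4) = 5  (label B)
Votes: A=2, B=3
Majority → B

B


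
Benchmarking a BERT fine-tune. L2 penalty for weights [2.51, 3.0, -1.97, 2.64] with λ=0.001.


‖w‖₂² = (2.51)² + (3.0)² + (-1.97)² + (2.64)²
     = 6.3001 + 9 + 3.8809 + 6.9696
     = 26.1506
λ·‖w‖₂² = 0.001·26.1506 = 0.026151

0.026151


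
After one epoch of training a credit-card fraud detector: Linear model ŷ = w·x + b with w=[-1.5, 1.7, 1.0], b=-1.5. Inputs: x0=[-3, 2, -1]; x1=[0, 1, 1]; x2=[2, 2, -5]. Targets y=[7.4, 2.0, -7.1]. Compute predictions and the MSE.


ŷ0 = (-1.5)·(-3) + (1.7)·(2) + (1.0)·(-1) - 1.5 = 5.4
ŷ1 = (-1.5)·(0) + (1.7)·(1) + (1.0)·(1) - 1.5 = 1.2
ŷ2 = (-1.5)·(2) + (1.7)·(2) + (1.0)·(-5) - 1.5 = -6.1
errors² = [4.0, 0.64, 1.0]
MSE = 5.6400/3 = 1.88

1.88


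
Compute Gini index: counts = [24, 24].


Probabilities: [24/48, 24/48] ≈ [0.5, 0.5]
Σpᵢ² = (576 + 576)/48² = 1152/2304
Gini = 1 - Σpᵢ² = 1 - 1152/2304 = 0.5

0.5


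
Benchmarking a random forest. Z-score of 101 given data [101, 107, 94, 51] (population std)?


μ = 88.25, σ = 21.9929
z = (101 - 88.25)/21.9929 = 0.5797

0.5797


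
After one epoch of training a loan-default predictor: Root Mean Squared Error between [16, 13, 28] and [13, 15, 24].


MSE = 29/3 = 9.6667
RMSE = √(29/3) = 3.1091

3.1091


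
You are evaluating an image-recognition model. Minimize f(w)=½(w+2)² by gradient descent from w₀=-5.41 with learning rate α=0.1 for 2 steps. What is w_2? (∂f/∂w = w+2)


step 1: grad = -5.41+2 = -3.41; w = -5.41 - 0.1·(-3.41) = -5.069
step 2: grad = -5.069+2 = -3.069; w = -5.069 - 0.1·(-3.069) = -4.7621

-4.7621


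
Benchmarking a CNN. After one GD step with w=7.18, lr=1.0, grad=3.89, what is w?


w_new = w - α·∇
= 7.18 - 1.0·3.89
= 7.18 - 3.89
= 3.29

3.29


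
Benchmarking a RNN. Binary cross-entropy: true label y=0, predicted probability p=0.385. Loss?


BCE = -[y·ln(p) + (1-y)·ln(1-p)]
= -0 - 1·ln(1-0.385)
= -ln(0.615) = 0.4861

0.4861


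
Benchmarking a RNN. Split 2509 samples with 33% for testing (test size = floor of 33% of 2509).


Test = ⌊2509·33/100⌋ = 827
Train = 2509 - 827 = 1682

Train: 1682, Test: 827


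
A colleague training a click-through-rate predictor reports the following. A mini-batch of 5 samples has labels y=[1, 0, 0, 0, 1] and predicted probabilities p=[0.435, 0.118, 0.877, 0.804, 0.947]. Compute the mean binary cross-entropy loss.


L[0] = -ln(0.435) = 0.8324
L[1] = -ln(1-0.118) = -ln(0.882) = 0.1256
L[2] = -ln(1-0.877) = -ln(0.123) = 2.0956
L[3] = -ln(1-0.804) = -ln(0.196) = 1.6296
L[4] = -ln(0.947) = 0.0545
mean = (0.8324 + 0.1256 + 2.0956 + 1.6296 + 0.0545)/5 = 0.9475

0.9475


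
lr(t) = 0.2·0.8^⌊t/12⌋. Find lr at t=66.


n_drops = ⌊66/12⌋ = 5
lr = 0.2·0.8^5 = 0.2·0.32768 = 0.065536

0.065536


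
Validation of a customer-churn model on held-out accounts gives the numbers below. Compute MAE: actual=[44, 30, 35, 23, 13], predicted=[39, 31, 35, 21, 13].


Absolute errors: |44-39|=5, |30-31|=1, |35-35|=0, |23-21|=2, |13-13|=0
Sum = 8
MAE = 8/5 = 8/5

8/5


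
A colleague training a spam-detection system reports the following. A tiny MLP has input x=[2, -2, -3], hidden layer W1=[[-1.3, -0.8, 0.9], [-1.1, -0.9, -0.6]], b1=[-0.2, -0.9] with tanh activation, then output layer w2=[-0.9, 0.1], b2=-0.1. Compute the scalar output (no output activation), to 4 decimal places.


z1[0] = (-1.3)·(2) + (-0.8)·(-2) + (0.9)·(-3) - 0.2 = -3.9
z1[1] = (-1.1)·(2) + (-0.9)·(-2) + (-0.6)·(-3) - 0.9 = 0.5
h = tanh(z1) = [-0.9992, 0.4621]
output = (-0.9)·(-0.9992) + (0.1)·(0.4621) - 0.1 = 0.8455

0.8455


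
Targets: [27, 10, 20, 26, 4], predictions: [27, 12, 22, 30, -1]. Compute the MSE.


Squared errors: (27-27)²=0, (10-12)²=4, (20-22)²=4, (26-30)²=16, (4+ 1)²=25
Sum = 49
MSE = 49/5 = 49/5

49/5


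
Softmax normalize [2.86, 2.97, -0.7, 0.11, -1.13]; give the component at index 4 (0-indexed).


Exponentials: e^2.86=17.4615, e^2.97=19.4919, e^-0.7=0.4966, e^0.11=1.1163, e^-1.13=0.323
Sum = 38.8893
Softmax = [0.449, 0.5012, 0.0128, 0.0287, 0.0083]
p[4] = 0.323/38.8893 = 0.0083

0.0083


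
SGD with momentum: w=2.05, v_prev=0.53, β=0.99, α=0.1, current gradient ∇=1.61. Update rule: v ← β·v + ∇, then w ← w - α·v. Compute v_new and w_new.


v_new = 0.99·0.53 + 1.61 = 0.5247 + 1.61 = 2.1347
w_new = 2.05 - 0.1·2.1347 = 2.05 - 0.21347 = 1.83653

v_new=2.1347, w_new=1.83653


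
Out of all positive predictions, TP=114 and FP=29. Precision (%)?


Precision = TP/(TP+FP)
= 114/(114+29)
= 114/143 = 79.72%

79.72%


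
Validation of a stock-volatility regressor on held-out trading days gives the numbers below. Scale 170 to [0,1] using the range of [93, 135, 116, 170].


min=93, max=170
(170-93)/(170-93) = 77/77 = 1.0

1.0


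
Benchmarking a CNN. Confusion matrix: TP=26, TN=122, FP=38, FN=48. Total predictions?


Total = TP + TN + FP + FN
= 26 + 122 + 38 + 48
= 234
(Predicted positive: 64, predicted negative: 170)

234


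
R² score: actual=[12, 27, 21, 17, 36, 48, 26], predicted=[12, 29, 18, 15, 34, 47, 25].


ȳ = 26.7143
SS_res = Σ(y-ŷ)² = 23
SS_tot = Σ(y-ȳ)² = 883.43
R² = 1 - SS_res/SS_tot = 1 - 0.026 = 0.974

0.974


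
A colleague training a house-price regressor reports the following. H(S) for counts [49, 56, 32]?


Probabilities: [49/137, 56/137, 32/137] ≈ [0.3577, 0.4088, 0.2336]
H = -((49/137)·log₂(49/137) + (56/137)·log₂(56/137) + (32/137)·log₂(32/137))
  = 1.5482 bits

1.5482 bits


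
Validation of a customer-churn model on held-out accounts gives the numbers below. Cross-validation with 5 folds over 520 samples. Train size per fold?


Fold size = 520/5 = 104
Training per fold = 520 - 104 = 416

416


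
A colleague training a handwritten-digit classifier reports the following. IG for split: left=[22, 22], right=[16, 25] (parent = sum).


Parent = [38, 47], H_parent = 0.9919
H_left = 1 (n=44), H_right = 0.965 (n=41)
H_children = (44/85)·1 + (41/85)·0.965 = 0.9831
IG = 0.9919 - 0.9831 = 0.0088

0.0088


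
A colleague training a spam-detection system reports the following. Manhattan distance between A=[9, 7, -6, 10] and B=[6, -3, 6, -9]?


d = |9-6| + |7+ 3| + |-6-6| + |10+ 9|
  = 3 + 10 + 12 + 19
  = 44

44


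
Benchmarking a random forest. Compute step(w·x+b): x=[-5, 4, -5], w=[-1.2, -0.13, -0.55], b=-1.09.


z = (-5)·(-1.2) + (4)·(-0.13) + (-5)·(-0.55) - 1.09
  = 7.14
step(z) = 1 (z≥0)

1


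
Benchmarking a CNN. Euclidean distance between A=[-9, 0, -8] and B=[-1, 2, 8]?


d = √((-9+ 1)² + (0-2)² + (-8-8)²)
  = √(64 + 4 + 256)
  = √324 = 18.0

18.0


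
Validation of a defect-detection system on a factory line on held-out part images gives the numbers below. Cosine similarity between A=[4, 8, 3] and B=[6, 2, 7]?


A·B = 4·6 + 8·2 + 3·7 = 61
‖A‖ = √89 = 9.434, ‖B‖ = √89 = 9.434
cos = 61/(√89·√89) = 61/√7921 = 0.6854

0.6854


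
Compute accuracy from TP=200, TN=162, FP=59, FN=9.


Accuracy = (TP+TN)/(TP+TN+FP+FN)
= (200+162)/(430)
= 362/430 = 84.19%

84.19%


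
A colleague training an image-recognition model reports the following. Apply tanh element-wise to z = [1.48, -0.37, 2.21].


tanh(1.48) = 0.9015
tanh(-0.37) = -0.354
tanh(2.21) = 0.9762
result = [0.9015, -0.354, 0.9762]

[0.9015, -0.354, 0.9762]


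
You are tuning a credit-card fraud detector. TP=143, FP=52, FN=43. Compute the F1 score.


Precision = 143/195 = 0.7333
Recall = 143/186 = 0.7688
F1 = 2·P·R/(P+R) = 2·TP/(2·TP+FP+FN) = 286/(286+52+43) = 286/381 = 0.7507

0.7507


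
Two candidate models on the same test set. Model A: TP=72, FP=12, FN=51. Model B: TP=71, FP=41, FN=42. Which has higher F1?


Model A: P=72/84=0.8571, R=72/123=0.5854, F1=2PR/(P+R)=2TP/(2TP+FP+FN)=144/207=0.6957
Model B: P=71/112=0.6339, R=71/113=0.6283, F1=2PR/(P+R)=2TP/(2TP+FP+FN)=142/225=0.6311
0.6957 > 0.6311 → Model A

Model A


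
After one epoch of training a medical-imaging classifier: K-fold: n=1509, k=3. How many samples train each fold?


Fold size = 1509/3 = 503
Training per fold = 1509 - 503 = 1006

1006


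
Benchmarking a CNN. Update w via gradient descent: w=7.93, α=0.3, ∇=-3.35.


w_new = w - α·∇
= 7.93 - 0.3·-3.35
= 7.93 + 1.005
= 8.935

8.935


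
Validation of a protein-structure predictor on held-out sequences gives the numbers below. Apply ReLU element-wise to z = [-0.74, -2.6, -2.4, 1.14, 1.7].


ReLU(-0.74) = max(0, -0.74) = 0.0
ReLU(-2.6) = max(0, -2.6) = 0.0
ReLU(-2.4) = max(0, -2.4) = 0.0
ReLU(1.14) = max(0, 1.14) = 1.14
ReLU(1.7) = max(0, 1.7) = 1.7
result = [0.0, 0.0, 0.0, 1.14, 1.7]

[0.0, 0.0, 0.0, 1.14, 1.7]


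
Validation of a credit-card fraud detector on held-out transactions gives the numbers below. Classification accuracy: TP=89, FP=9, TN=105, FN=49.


Accuracy = (TP+TN)/(TP+TN+FP+FN)
= (89+105)/(252)
= 194/252 = 76.98%

76.98%


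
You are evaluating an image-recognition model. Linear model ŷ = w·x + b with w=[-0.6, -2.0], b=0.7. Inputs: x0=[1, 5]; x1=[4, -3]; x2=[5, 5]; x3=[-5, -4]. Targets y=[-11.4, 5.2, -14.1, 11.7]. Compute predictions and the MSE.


ŷ0 = (-0.6)·(1) + (-2.0)·(5) + 0.7 = -9.9
ŷ1 = (-0.6)·(4) + (-2.0)·(-3) + 0.7 = 4.3
ŷ2 = (-0.6)·(5) + (-2.0)·(5) + 0.7 = -12.3
ŷ3 = (-0.6)·(-5) + (-2.0)·(-4) + 0.7 = 11.7
errors² = [2.25, 0.81, 3.24, 0.0]
MSE = 6.3000/4 = 1.575

1.575


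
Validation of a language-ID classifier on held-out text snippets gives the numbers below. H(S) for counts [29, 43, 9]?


Probabilities: [29/81, 43/81, 9/81] ≈ [0.358, 0.5309, 0.1111]
H = -((29/81)·log₂(29/81) + (43/81)·log₂(43/81) + (9/81)·log₂(9/81))
  = 1.3677 bits

1.3677 bits


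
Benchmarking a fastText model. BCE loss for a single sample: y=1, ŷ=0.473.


BCE = -[y·ln(p) + (1-y)·ln(1-p)]
= -1·ln(0.473) - 0
= -ln(0.473) = 0.7487

0.7487


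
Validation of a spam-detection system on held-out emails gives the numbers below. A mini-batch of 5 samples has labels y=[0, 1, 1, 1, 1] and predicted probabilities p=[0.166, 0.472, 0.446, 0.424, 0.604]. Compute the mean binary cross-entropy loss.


L[0] = -ln(1-0.166) = -ln(0.834) = 0.1815
L[1] = -ln(0.472) = 0.7508
L[2] = -ln(0.446) = 0.8074
L[3] = -ln(0.424) = 0.858
L[4] = -ln(0.604) = 0.5042
mean = (0.1815 + 0.7508 + 0.8074 + 0.858 + 0.5042)/5 = 0.6204

0.6204


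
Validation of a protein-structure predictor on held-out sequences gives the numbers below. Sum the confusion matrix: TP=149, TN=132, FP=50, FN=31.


Total = TP + TN + FP + FN
= 149 + 132 + 50 + 31
= 362
(Predicted positive: 199, predicted negative: 163)

362


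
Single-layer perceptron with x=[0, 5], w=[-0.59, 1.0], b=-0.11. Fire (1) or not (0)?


z = (0)·(-0.59) + (5)·(1.0) - 0.11
  = 4.89
step(z) = 1 (z≥0)

1


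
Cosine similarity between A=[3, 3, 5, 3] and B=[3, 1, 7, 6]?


A·B = 3·3 + 3·1 + 5·7 + 3·6 = 65
‖A‖ = √52 = 7.2111, ‖B‖ = √95 = 9.7468
cos = 65/(√52·√95) = 65/√4940 = 0.9248

0.9248


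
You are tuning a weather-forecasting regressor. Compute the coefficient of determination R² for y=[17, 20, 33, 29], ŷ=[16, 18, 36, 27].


ȳ = 24.75
SS_res = Σ(y-ŷ)² = 18
SS_tot = Σ(y-ȳ)² = 168.75
R² = 1 - SS_res/SS_tot = 1 - 0.1067 = 0.8933

0.8933


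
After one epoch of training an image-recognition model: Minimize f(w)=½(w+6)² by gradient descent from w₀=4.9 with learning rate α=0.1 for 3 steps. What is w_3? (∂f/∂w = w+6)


step 1: grad = 4.9+6 = 10.9; w = 4.9 - 0.1·(10.9) = 3.81
step 2: grad = 3.81+6 = 9.81; w = 3.81 - 0.1·(9.81) = 2.829
step 3: grad = 2.829+6 = 8.829; w = 2.829 - 0.1·(8.829) = 1.9461

1.9461


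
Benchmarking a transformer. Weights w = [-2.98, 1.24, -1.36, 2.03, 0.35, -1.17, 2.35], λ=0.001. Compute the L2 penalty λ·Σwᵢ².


‖w‖₂² = (-2.98)² + (1.24)² + (-1.36)² + (2.03)² + (0.35)² + (-1.17)² + (2.35)²
     = 8.8804 + 1.5376 + 1.8496 + 4.1209 + 0.1225 + 1.3689 + 5.5225
     = 23.4024
λ·‖w‖₂² = 0.001·23.4024 = 0.023402

0.023402


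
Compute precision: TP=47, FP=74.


Precision = TP/(TP+FP)
= 47/(47+74)
= 47/121 = 38.84%

38.84%


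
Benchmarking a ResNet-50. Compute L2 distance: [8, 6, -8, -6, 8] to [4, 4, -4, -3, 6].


d = √((8-4)² + (6-4)² + (-8+ 4)² + (-6+ 3)² + (8-6)²)
  = √(16 + 4 + 16 + 9 + 4)
  = √49 = 7.0

7.0


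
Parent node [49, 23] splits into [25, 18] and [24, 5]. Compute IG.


Parent = [49, 23], H_parent = 0.9038
H_left = 0.9808 (n=43), H_right = 0.6632 (n=29)
H_children = (43/72)·0.9808 + (29/72)·0.6632 = 0.8529
IG = 0.9038 - 0.8529 = 0.0509

0.0509


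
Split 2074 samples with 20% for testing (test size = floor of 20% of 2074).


Test = ⌊2074·20/100⌋ = 414
Train = 2074 - 414 = 1660

Train: 1660, Test: 414


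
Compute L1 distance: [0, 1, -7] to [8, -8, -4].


d = |0-8| + |1+ 8| + |-7+ 4|
  = 8 + 9 + 3
  = 20

20


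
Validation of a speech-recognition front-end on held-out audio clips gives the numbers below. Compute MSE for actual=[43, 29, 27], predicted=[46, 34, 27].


Squared errors: (43-46)²=9, (29-34)²=25, (27-27)²=0
Sum = 34
MSE = 34/3 = 34/3

34/3


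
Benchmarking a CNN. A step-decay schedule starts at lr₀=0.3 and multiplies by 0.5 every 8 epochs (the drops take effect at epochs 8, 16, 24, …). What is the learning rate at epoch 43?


n_drops = ⌊43/8⌋ = 5
lr = 0.3·0.5^5 = 0.3·0.03125 = 0.009375

0.009375


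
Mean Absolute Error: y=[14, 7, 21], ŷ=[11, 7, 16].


Absolute errors: |14-11|=3, |7-7|=0, |21-16|=5
Sum = 8
MAE = 8/3 = 8/3

8/3


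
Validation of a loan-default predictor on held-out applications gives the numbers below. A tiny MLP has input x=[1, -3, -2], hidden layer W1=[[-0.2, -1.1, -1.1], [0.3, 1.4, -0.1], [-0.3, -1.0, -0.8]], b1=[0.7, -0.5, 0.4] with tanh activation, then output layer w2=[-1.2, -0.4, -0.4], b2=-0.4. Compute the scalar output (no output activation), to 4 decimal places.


z1[0] = (-0.2)·(1) + (-1.1)·(-3) + (-1.1)·(-2) + 0.7 = 6.0
z1[1] = (0.3)·(1) + (1.4)·(-3) + (-0.1)·(-2) - 0.5 = -4.2
z1[2] = (-0.3)·(1) + (-1.0)·(-3) + (-0.8)·(-2) + 0.4 = 4.7
h = tanh(z1) = [1.0, -0.9996, 0.9998]
output = (-1.2)·(1.0) + (-0.4)·(-0.9996) + (-0.4)·(0.9998) - 0.4 = -1.6001

-1.6001


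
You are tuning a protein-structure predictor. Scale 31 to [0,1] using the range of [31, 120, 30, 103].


min=30, max=120
(31-30)/(120-30) = 1/90 = 0.0111

0.0111


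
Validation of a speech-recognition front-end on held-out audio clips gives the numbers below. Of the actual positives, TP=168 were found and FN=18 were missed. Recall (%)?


Recall = TP/(TP+FN)
= 168/(168+18)
= 168/186 = 90.32%

90.32%


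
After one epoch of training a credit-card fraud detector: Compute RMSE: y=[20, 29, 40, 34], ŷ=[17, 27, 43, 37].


MSE = 31/4 = 7.75
RMSE = √(31/4) = 2.7839

2.7839


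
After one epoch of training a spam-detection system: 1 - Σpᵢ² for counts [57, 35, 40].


Probabilities: [57/132, 35/132, 40/132] ≈ [0.4318, 0.2652, 0.303]
Σpᵢ² = (3249 + 1225 + 1600)/132² = 6074/17424
Gini = 1 - Σpᵢ² = 1 - 6074/17424 = 0.6514

0.6514


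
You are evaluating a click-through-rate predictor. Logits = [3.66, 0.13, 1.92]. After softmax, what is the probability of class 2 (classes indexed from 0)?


Exponentials: e^3.66=38.8613, e^0.13=1.1388, e^1.92=6.821
Sum = 46.8211
Softmax = [0.83, 0.0243, 0.1457]
p[2] = 6.821/46.8211 = 0.1457

0.1457


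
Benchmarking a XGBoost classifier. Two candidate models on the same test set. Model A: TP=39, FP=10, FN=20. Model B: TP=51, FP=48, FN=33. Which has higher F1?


Model A: P=39/49=0.7959, R=39/59=0.661, F1=2PR/(P+R)=2TP/(2TP+FP+FN)=78/108=0.7222
Model B: P=51/99=0.5152, R=51/84=0.6071, F1=2PR/(P+R)=2TP/(2TP+FP+FN)=102/183=0.5574
0.7222 > 0.5574 → Model A

Model A


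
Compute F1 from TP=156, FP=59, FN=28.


Precision = 156/215 = 0.7256
Recall = 156/184 = 0.8478
F1 = 2·P·R/(P+R) = 2·TP/(2·TP+FP+FN) = 312/(312+59+28) = 312/399 = 0.782

0.782


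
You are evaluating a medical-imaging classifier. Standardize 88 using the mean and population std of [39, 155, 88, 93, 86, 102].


μ = 93.8333, σ = 33.9383
z = (88 - 93.8333)/33.9383 = -0.1719

-0.1719


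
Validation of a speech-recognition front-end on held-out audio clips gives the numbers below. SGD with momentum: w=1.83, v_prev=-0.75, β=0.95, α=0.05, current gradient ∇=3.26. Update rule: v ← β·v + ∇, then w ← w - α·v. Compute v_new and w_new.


v_new = 0.95·-0.75 + 3.26 = -0.7125 + 3.26 = 2.5475
w_new = 1.83 - 0.05·2.5475 = 1.83 - 0.127375 = 1.702625

v_new=2.5475, w_new=1.702625


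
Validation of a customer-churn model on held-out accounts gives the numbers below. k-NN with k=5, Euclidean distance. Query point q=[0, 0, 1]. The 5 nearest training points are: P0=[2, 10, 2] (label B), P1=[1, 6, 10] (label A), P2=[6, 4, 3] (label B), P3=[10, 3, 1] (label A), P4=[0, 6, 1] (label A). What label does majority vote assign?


d(q,P0) = 10.247  (label B)
d(q,P1) = 10.8628  (label A)
d(q,P2) = 7.4833  (label B)
d(q,P3) = 10.4403  (label A)
d(q,P4) = 6.0  (label A)
Votes: A=3, B=2
Majority → A

A


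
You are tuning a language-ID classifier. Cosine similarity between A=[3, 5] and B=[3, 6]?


A·B = 3·3 + 5·6 = 39
‖A‖ = √34 = 5.831, ‖B‖ = √45 = 6.7082
cos = 39/(√34·√45) = 39/√1530 = 0.9971

0.9971


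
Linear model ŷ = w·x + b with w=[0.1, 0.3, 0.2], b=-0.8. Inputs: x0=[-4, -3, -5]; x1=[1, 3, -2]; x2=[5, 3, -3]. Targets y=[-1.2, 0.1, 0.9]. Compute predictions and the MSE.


ŷ0 = (0.1)·(-4) + (0.3)·(-3) + (0.2)·(-5) - 0.8 = -3.1
ŷ1 = (0.1)·(1) + (0.3)·(3) + (0.2)·(-2) - 0.8 = -0.2
ŷ2 = (0.1)·(5) + (0.3)·(3) + (0.2)·(-3) - 0.8 = -0.0
errors² = [3.61, 0.09, 0.81]
MSE = 4.5100/3 = 1.5033

1.5033


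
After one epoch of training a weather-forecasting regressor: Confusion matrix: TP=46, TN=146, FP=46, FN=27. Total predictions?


Total = TP + TN + FP + FN
= 46 + 146 + 46 + 27
= 265
(Predicted positive: 92, predicted negative: 173)

265


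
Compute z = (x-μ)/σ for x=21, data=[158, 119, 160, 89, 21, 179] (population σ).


μ = 121, σ = 53.6687
z = (21 - 121)/53.6687 = -1.8633

-1.8633


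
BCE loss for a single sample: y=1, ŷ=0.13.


BCE = -[y·ln(p) + (1-y)·ln(1-p)]
= -1·ln(0.13) - 0
= -ln(0.13) = 2.0402

2.0402


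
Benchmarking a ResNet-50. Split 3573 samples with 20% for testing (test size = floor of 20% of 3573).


Test = ⌊3573·20/100⌋ = 714
Train = 3573 - 714 = 2859

Train: 2859, Test: 714


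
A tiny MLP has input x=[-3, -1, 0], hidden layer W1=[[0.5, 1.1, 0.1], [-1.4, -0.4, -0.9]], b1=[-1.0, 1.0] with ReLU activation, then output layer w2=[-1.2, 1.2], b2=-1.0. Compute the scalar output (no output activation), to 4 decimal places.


z1[0] = (0.5)·(-3) + (1.1)·(-1) + (0.1)·(0) - 1.0 = -3.6
z1[1] = (-1.4)·(-3) + (-0.4)·(-1) + (-0.9)·(0) + 1.0 = 5.6
h = ReLU(z1) = [0.0, 5.6]
output = (-1.2)·(0.0) + (1.2)·(5.6) - 1.0 = 5.72

5.72


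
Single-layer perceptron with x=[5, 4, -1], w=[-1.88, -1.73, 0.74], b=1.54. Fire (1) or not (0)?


z = (5)·(-1.88) + (4)·(-1.73) + (-1)·(0.74) + 1.54
  = -15.52
step(z) = 0 (z<0)

0


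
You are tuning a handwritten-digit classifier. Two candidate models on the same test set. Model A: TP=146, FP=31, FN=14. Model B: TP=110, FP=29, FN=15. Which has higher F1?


Model A: P=146/177=0.8249, R=146/160=0.9125, F1=2PR/(P+R)=2TP/(2TP+FP+FN)=292/337=0.8665
Model B: P=110/139=0.7914, R=110/125=0.88, F1=2PR/(P+R)=2TP/(2TP+FP+FN)=220/264=0.8333
0.8665 > 0.8333 → Model A

Model A


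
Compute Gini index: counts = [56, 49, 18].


Probabilities: [56/123, 49/123, 18/123] ≈ [0.4553, 0.3984, 0.1463]
Σpᵢ² = (3136 + 2401 + 324)/123² = 5861/15129
Gini = 1 - Σpᵢ² = 1 - 5861/15129 = 0.6126

0.6126


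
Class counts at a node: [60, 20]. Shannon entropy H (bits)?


Probabilities: [60/80, 20/80] ≈ [0.75, 0.25]
H = -((60/80)·log₂(60/80) + (20/80)·log₂(20/80))
  = 0.8113 bits

0.8113 bits


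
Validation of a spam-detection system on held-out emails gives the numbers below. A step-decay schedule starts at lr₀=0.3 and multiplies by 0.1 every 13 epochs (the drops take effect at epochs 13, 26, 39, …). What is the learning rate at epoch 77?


n_drops = ⌊77/13⌋ = 5
lr = 0.3·0.1^5 = 0.3·0.00001 = 0.000003

0.000003


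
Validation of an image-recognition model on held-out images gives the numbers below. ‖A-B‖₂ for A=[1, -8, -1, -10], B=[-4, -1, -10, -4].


d = √((1+ 4)² + (-8+ 1)² + (-1+ 10)² + (-10+ 4)²)
  = √(25 + 49 + 81 + 36)
  = √191 = 13.8203

13.8203


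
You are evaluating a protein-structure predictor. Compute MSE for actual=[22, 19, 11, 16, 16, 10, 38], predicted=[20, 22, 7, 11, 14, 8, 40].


Squared errors: (22-20)²=4, (19-22)²=9, (11-7)²=16, (16-11)²=25, (16-14)²=4, (10-8)²=4, (38-40)²=4
Sum = 66
MSE = 66/7 = 66/7

66/7


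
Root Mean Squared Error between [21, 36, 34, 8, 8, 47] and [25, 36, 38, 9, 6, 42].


MSE = 62/6 = 10.3333
RMSE = √(62/6) = 3.2146

3.2146


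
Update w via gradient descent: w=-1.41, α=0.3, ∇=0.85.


w_new = w - α·∇
= -1.41 - 0.3·0.85
= -1.41 - 0.255
= -1.665

-1.665


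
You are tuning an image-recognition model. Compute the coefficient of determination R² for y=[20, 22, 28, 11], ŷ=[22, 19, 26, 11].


ȳ = 20.25
SS_res = Σ(y-ŷ)² = 17
SS_tot = Σ(y-ȳ)² = 148.75
R² = 1 - SS_res/SS_tot = 1 - 0.1143 = 0.8857

0.8857


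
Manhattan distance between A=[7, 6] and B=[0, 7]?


d = |7-0| + |6-7|
  = 7 + 1
  = 8

8


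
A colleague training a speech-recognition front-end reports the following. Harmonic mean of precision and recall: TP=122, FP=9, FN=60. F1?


Precision = 122/131 = 0.9313
Recall = 122/182 = 0.6703
F1 = 2·P·R/(P+R) = 2·TP/(2·TP+FP+FN) = 244/(244+9+60) = 244/313 = 0.7796

0.7796


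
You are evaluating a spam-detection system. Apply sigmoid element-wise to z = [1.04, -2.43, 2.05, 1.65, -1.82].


σ(1.04) = 1/(1+e^-1.04) = 0.7389
σ(-2.43) = 1/(1+e^2.43) = 0.0809
σ(2.05) = 1/(1+e^-2.05) = 0.8859
σ(1.65) = 1/(1+e^-1.65) = 0.8389
σ(-1.82) = 1/(1+e^1.82) = 0.1394
result = [0.7389, 0.0809, 0.8859, 0.8389, 0.1394]

[0.7389, 0.0809, 0.8859, 0.8389, 0.1394]


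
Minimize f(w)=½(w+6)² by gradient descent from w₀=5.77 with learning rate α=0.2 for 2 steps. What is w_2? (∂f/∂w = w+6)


step 1: grad = 5.77+6 = 11.77; w = 5.77 - 0.2·(11.77) = 3.416
step 2: grad = 3.416+6 = 9.416; w = 3.416 - 0.2·(9.416) = 1.5328

1.5328


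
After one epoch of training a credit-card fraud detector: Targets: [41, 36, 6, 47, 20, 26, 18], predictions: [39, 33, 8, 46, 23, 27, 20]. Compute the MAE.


Absolute errors: |41-39|=2, |36-33|=3, |6-8|=2, |47-46|=1, |20-23|=3, |26-27|=1, |18-20|=2
Sum = 14
MAE = 14/7 = 2

2


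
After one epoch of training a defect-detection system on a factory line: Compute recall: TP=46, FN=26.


Recall = TP/(TP+FN)
= 46/(46+26)
= 46/72 = 63.89%

63.89%


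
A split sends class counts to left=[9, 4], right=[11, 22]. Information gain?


Parent = [20, 26], H_parent = 0.9877
H_left = 0.8905 (n=13), H_right = 0.9183 (n=33)
H_children = (13/46)·0.8905 + (33/46)·0.9183 = 0.9104
IG = 0.9877 - 0.9104 = 0.0773

0.0773


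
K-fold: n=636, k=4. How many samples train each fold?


Fold size = 636/4 = 159
Training per fold = 636 - 159 = 477

477


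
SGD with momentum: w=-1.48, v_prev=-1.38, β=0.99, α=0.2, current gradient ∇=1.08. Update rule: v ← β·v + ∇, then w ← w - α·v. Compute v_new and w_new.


v_new = 0.99·-1.38 + 1.08 = -1.3662 + 1.08 = -0.2862
w_new = -1.48 - 0.2·-0.2862 = -1.48 + 0.05724 = -1.42276

v_new=-0.2862, w_new=-1.42276


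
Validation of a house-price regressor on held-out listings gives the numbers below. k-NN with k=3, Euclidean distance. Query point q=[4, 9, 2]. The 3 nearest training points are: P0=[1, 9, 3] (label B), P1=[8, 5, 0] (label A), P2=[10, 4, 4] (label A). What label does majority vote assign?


d(q,P0) = 3.1623  (label B)
d(q,P1) = 6.0  (label A)
d(q,P2) = 8.0623  (label A)
Votes: A=2, B=1
Majority → A

A


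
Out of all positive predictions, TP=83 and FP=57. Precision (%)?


Precision = TP/(TP+FP)
= 83/(83+57)
= 83/140 = 59.29%

59.29%


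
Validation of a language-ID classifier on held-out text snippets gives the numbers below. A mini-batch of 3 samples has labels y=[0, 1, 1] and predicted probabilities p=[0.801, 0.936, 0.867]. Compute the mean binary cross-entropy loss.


L[0] = -ln(1-0.801) = -ln(0.199) = 1.6145
L[1] = -ln(0.936) = 0.0661
L[2] = -ln(0.867) = 0.1427
mean = (1.6145 + 0.0661 + 0.1427)/3 = 0.6078

0.6078


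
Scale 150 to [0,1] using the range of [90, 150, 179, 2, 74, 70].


min=2, max=179
(150-2)/(179-2) = 148/177 = 0.8362

0.8362


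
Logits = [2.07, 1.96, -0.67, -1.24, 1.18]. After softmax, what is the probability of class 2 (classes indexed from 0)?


Exponentials: e^2.07=7.9248, e^1.96=7.0993, e^-0.67=0.5117, e^-1.24=0.2894, e^1.18=3.2544
Sum = 19.0796
Softmax = [0.4154, 0.3721, 0.0268, 0.0152, 0.1706]
p[2] = 0.5117/19.0796 = 0.0268

0.0268


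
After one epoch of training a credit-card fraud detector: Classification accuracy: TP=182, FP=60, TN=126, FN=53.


Accuracy = (TP+TN)/(TP+TN+FP+FN)
= (182+126)/(421)
= 308/421 = 73.16%

73.16%


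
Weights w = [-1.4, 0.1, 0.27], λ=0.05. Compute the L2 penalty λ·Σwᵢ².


‖w‖₂² = (-1.4)² + (0.1)² + (0.27)²
     = 1.96 + 0.01 + 0.0729
     = 2.0429
λ·‖w‖₂² = 0.05·2.0429 = 0.102145

0.102145


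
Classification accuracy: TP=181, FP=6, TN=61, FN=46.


Accuracy = (TP+TN)/(TP+TN+FP+FN)
= (181+61)/(294)
= 242/294 = 82.31%

82.31%


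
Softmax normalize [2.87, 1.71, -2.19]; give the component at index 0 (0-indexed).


Exponentials: e^2.87=17.637, e^1.71=5.529, e^-2.19=0.1119
Sum = 23.2779
Softmax = [0.7577, 0.2375, 0.0048]
p[0] = 17.637/23.2779 = 0.7577

0.7577


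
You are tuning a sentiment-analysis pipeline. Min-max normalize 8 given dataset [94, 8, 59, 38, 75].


min=8, max=94
(8-8)/(94-8) = 0/86 = 0.0

0.0


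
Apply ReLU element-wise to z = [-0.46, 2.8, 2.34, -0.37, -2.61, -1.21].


ReLU(-0.46) = max(0, -0.46) = 0.0
ReLU(2.8) = max(0, 2.8) = 2.8
ReLU(2.34) = max(0, 2.34) = 2.34
ReLU(-0.37) = max(0, -0.37) = 0.0
ReLU(-2.61) = max(0, -2.61) = 0.0
ReLU(-1.21) = max(0, -1.21) = 0.0
result = [0.0, 2.8, 2.34, 0.0, 0.0, 0.0]

[0.0, 2.8, 2.34, 0.0, 0.0, 0.0]


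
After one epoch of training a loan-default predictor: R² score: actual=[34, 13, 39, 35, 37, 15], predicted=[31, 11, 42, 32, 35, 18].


ȳ = 28.8333
SS_res = Σ(y-ŷ)² = 44
SS_tot = Σ(y-ȳ)² = 676.83
R² = 1 - SS_res/SS_tot = 1 - 0.065 = 0.935

0.935


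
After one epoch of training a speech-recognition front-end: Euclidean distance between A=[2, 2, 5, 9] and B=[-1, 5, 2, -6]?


d = √((2+ 1)² + (2-5)² + (5-2)² + (9+ 6)²)
  = √(9 + 9 + 9 + 225)
  = √252 = 15.8745

15.8745


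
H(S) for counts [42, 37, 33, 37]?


Probabilities: [42/149, 37/149, 33/149, 37/149] ≈ [0.2819, 0.2483, 0.2215, 0.2483]
H = -((42/149)·log₂(42/149) + (37/149)·log₂(37/149) + (33/149)·log₂(33/149) + (37/149)·log₂(37/149))
  = 1.9947 bits

1.9947 bits


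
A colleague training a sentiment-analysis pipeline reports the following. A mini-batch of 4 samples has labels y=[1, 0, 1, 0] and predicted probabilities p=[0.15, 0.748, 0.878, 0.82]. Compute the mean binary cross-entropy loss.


L[0] = -ln(0.15) = 1.8971
L[1] = -ln(1-0.748) = -ln(0.252) = 1.3783
L[2] = -ln(0.878) = 0.1301
L[3] = -ln(1-0.82) = -ln(0.18) = 1.7148
mean = (1.8971 + 1.3783 + 0.1301 + 1.7148)/4 = 1.2801

1.2801


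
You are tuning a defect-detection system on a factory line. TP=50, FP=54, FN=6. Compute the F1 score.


Precision = 50/104 = 0.4808
Recall = 50/56 = 0.8929
F1 = 2·P·R/(P+R) = 2·TP/(2·TP+FP+FN) = 100/(100+54+6) = 100/160 = 0.625

0.625


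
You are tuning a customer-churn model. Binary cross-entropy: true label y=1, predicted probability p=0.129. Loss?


BCE = -[y·ln(p) + (1-y)·ln(1-p)]
= -1·ln(0.129) - 0
= -ln(0.129) = 2.0479

2.0479


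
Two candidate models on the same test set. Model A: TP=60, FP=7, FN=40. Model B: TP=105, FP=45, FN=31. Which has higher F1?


Model A: P=60/67=0.8955, R=60/100=0.6, F1=2PR/(P+R)=2TP/(2TP+FP+FN)=120/167=0.7186
Model B: P=105/150=0.7, R=105/136=0.7721, F1=2PR/(P+R)=2TP/(2TP+FP+FN)=210/286=0.7343
0.7186 < 0.7343 → Model B

Model B


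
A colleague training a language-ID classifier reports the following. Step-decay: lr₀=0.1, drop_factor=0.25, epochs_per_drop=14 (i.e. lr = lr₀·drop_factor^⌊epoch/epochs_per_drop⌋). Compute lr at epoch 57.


n_drops = ⌊57/14⌋ = 4
lr = 0.1·0.25^4 = 0.1·0.00390625 = 0.000390625

0.000390625


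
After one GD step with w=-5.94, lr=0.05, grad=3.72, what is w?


w_new = w - α·∇
= -5.94 - 0.05·3.72
= -5.94 - 0.186
= -6.126

-6.126


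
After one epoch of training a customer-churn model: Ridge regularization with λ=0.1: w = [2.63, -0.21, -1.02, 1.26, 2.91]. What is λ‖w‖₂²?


‖w‖₂² = (2.63)² + (-0.21)² + (-1.02)² + (1.26)² + (2.91)²
     = 6.9169 + 0.0441 + 1.0404 + 1.5876 + 8.4681
     = 18.0571
λ·‖w‖₂² = 0.1·18.0571 = 1.80571

1.80571


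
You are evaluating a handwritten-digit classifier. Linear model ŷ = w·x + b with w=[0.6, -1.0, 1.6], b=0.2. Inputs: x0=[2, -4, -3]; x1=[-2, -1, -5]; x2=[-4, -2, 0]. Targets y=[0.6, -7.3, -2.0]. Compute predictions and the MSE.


ŷ0 = (0.6)·(2) + (-1.0)·(-4) + (1.6)·(-3) + 0.2 = 0.6
ŷ1 = (0.6)·(-2) + (-1.0)·(-1) + (1.6)·(-5) + 0.2 = -8.0
ŷ2 = (0.6)·(-4) + (-1.0)·(-2) + (1.6)·(0) + 0.2 = -0.2
errors² = [0.0, 0.49, 3.24]
MSE = 3.7300/3 = 1.2433

1.2433


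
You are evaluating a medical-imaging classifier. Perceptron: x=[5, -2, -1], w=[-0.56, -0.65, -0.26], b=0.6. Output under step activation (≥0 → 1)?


z = (5)·(-0.56) + (-2)·(-0.65) + (-1)·(-0.26) + 0.6
  = -0.64
step(z) = 0 (z<0)

0


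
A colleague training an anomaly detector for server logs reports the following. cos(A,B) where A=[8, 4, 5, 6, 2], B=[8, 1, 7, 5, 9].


A·B = 8·8 + 4·1 + 5·7 + 6·5 + 2·9 = 151
‖A‖ = √145 = 12.0416, ‖B‖ = √220 = 14.8324
cos = 151/(√145·√220) = 151/√31900 = 0.8454

0.8454


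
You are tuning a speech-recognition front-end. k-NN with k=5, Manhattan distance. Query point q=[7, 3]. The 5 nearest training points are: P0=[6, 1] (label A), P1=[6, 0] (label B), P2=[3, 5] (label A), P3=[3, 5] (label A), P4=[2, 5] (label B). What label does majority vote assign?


d(q,P0) = 3  (label A)
d(q,P1) = 4  (label B)
d(q,P2) = 6  (label A)
d(q,P3) = 6  (label A)
d(q,P4) = 7  (label B)
Votes: A=3, B=2
Majority → A

A


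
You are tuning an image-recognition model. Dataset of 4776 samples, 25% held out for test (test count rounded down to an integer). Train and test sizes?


Test = ⌊4776·25/100⌋ = 1194
Train = 4776 - 1194 = 3582

Train: 3582, Test: 1194


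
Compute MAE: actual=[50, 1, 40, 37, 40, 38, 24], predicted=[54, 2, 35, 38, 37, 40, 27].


Absolute errors: |50-54|=4, |1-2|=1, |40-35|=5, |37-38|=1, |40-37|=3, |38-40|=2, |24-27|=3
Sum = 19
MAE = 19/7 = 19/7

19/7


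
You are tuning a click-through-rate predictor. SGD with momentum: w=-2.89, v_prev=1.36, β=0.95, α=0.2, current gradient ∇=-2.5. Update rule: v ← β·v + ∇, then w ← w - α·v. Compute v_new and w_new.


v_new = 0.95·1.36 - 2.5 = 1.292 - 2.5 = -1.208
w_new = -2.89 - 0.2·-1.208 = -2.89 + 0.2416 = -2.6484

v_new=-1.208, w_new=-2.6484


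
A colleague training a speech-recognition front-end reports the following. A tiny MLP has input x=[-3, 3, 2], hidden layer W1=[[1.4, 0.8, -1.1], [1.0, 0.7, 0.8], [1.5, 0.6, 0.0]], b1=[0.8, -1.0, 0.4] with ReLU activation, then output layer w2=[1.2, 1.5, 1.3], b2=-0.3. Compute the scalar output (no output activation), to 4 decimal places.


z1[0] = (1.4)·(-3) + (0.8)·(3) + (-1.1)·(2) + 0.8 = -3.2
z1[1] = (1.0)·(-3) + (0.7)·(3) + (0.8)·(2) - 1.0 = -0.3
z1[2] = (1.5)·(-3) + (0.6)·(3) + (0.0)·(2) + 0.4 = -2.3
h = ReLU(z1) = [0.0, 0.0, 0.0]
output = (1.2)·(0.0) + (1.5)·(0.0) + (1.3)·(0.0) - 0.3 = -0.3

-0.3


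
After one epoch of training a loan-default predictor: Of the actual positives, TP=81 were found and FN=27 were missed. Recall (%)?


Recall = TP/(TP+FN)
= 81/(81+27)
= 81/108 = 75.0%

75.0%


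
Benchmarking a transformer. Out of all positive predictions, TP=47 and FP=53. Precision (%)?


Precision = TP/(TP+FP)
= 47/(47+53)
= 47/100 = 47.0%

47.0%


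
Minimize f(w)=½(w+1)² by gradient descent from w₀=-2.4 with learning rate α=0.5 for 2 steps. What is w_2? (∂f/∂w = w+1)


step 1: grad = -2.4+1 = -1.4; w = -2.4 - 0.5·(-1.4) = -1.7
step 2: grad = -1.7+1 = -0.7; w = -1.7 - 0.5·(-0.7) = -1.35

-1.35


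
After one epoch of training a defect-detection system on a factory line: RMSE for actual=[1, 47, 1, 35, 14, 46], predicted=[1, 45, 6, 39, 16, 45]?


MSE = 50/6 = 8.3333
RMSE = √(50/6) = 2.8868

2.8868


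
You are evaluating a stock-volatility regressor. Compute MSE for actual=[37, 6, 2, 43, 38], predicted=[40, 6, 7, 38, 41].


Squared errors: (37-40)²=9, (6-6)²=0, (2-7)²=25, (43-38)²=25, (38-41)²=9
Sum = 68
MSE = 68/5 = 68/5

68/5


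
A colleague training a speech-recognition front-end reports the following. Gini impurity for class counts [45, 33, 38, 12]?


Probabilities: [45/128, 33/128, 38/128, 12/128] ≈ [0.3516, 0.2578, 0.2969, 0.0938]
Σpᵢ² = (2025 + 1089 + 1444 + 144)/128² = 4702/16384
Gini = 1 - Σpᵢ² = 1 - 4702/16384 = 0.713

0.713


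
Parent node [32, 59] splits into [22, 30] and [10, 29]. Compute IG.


Parent = [32, 59], H_parent = 0.9355
H_left = 0.9829 (n=52), H_right = 0.8213 (n=39)
H_children = (52/91)·0.9829 + (39/91)·0.8213 = 0.9136
IG = 0.9355 - 0.9136 = 0.0219

0.0219


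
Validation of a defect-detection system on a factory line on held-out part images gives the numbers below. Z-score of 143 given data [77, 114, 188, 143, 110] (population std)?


μ = 126.4, σ = 37.2376
z = (143 - 126.4)/37.2376 = 0.4458

0.4458


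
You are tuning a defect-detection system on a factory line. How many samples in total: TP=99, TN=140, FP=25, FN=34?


Total = TP + TN + FP + FN
= 99 + 140 + 25 + 34
= 298
(Predicted positive: 124, predicted negative: 174)

298


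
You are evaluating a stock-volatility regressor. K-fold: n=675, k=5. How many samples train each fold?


Fold size = 675/5 = 135
Training per fold = 675 - 135 = 540

540


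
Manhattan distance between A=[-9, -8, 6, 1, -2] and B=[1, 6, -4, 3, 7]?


d = |-9-1| + |-8-6| + |6+ 4| + |1-3| + |-2-7|
  = 10 + 14 + 10 + 2 + 9
  = 45

45


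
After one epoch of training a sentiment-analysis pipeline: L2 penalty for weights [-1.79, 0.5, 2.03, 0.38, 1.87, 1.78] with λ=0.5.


‖w‖₂² = (-1.79)² + (0.5)² + (2.03)² + (0.38)² + (1.87)² + (1.78)²
     = 3.2041 + 0.25 + 4.1209 + 0.1444 + 3.4969 + 3.1684
     = 14.3847
λ·‖w‖₂² = 0.5·14.3847 = 7.19235

7.19235


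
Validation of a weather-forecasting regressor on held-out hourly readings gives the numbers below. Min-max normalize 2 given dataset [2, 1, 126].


min=1, max=126
(2-1)/(126-1) = 1/125 = 0.008

0.008


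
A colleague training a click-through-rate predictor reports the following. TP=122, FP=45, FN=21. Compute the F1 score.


Precision = 122/167 = 0.7305
Recall = 122/143 = 0.8531
F1 = 2·P·R/(P+R) = 2·TP/(2·TP+FP+FN) = 244/(244+45+21) = 244/310 = 0.7871

0.7871


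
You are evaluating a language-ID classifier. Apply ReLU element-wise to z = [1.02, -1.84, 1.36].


ReLU(1.02) = max(0, 1.02) = 1.02
ReLU(-1.84) = max(0, -1.84) = 0.0
ReLU(1.36) = max(0, 1.36) = 1.36
result = [1.02, 0.0, 1.36]

[1.02, 0.0, 1.36]
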